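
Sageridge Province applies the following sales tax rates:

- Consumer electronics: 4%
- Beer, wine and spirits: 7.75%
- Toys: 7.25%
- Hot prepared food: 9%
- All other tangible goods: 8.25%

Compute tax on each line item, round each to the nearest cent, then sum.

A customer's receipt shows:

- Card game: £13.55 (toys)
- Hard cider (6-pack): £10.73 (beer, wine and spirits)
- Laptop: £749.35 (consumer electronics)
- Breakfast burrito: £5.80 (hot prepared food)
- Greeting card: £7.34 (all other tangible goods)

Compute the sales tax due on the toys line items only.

Card game £13.55: toys → 7.25% → £0.98
Tax on toys = £0.98

£0.98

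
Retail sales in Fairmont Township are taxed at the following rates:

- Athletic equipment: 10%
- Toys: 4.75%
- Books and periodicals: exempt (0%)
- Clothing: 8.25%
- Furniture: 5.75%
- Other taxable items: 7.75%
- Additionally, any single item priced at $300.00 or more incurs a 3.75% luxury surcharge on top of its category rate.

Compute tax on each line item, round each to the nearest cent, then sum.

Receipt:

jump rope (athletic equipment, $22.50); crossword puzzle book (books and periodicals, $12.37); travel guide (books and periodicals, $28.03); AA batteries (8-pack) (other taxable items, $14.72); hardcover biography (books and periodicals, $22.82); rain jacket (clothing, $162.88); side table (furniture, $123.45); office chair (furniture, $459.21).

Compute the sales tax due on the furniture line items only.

Side table $123.45: furniture → 5.75% → $7.10
Office chair $459.21: furniture → 5.75% + 3.75% surcharge = 9.5% → $43.62
Tax on furniture = $7.10 + $43.62 = $50.72

$50.72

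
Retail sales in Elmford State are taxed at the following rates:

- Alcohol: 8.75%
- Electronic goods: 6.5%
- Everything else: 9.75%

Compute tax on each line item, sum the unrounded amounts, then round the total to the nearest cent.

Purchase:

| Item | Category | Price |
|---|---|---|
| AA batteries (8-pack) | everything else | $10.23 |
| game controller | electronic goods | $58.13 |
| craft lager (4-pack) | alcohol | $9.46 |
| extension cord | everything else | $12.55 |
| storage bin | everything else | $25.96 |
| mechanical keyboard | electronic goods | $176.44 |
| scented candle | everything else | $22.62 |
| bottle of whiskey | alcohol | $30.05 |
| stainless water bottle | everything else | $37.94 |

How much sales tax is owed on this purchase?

AA batteries (8-pack) $10.23: everything else → 9.75% → $0.997425
Game controller $58.13: electronic goods → 6.5% → $3.77845
Craft lager (4-pack) $9.46: alcohol → 8.75% → $0.82775
Extension cord $12.55: everything else → 9.75% → $1.223625
Storage bin $25.96: everything else → 9.75% → $2.5311
Mechanical keyboard $176.44: electronic goods → 6.5% → $11.4686
Scented candle $22.62: everything else → 9.75% → $2.20545
Bottle of whiskey $30.05: alcohol → 8.75% → $2.629375
Stainless water bottle $37.94: everything else → 9.75% → $3.69915
Unrounded tax sum = $29.360925 → $29.36

$29.36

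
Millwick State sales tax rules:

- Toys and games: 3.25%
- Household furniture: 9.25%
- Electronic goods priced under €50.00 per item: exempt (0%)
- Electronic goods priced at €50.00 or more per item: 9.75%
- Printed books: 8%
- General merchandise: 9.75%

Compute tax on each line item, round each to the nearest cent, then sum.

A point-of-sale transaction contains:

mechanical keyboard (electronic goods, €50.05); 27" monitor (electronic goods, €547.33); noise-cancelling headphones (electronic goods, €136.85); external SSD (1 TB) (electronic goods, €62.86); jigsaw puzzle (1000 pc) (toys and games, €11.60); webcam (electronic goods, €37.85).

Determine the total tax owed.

€78.09

Mechanical keyboard €50.05: electronic goods, €50.00 or more → 9.75% → €4.88
27" monitor €547.33: electronic goods, €50.00 or more → 9.75% → €53.36
Noise-cancelling headphones €136.85: electronic goods, €50.00 or more → 9.75% → €13.34
External SSD (1 TB) €62.86: electronic goods, €50.00 or more → 9.75% → €6.13
Jigsaw puzzle (1000 pc) €11.60: toys and games → 3.25% → €0.38
Webcam €37.85: electronic goods, under €50.00 → 0% → €0.00
Total tax = €4.88 + €53.36 + €13.34 + €6.13 + €0.38 = €78.09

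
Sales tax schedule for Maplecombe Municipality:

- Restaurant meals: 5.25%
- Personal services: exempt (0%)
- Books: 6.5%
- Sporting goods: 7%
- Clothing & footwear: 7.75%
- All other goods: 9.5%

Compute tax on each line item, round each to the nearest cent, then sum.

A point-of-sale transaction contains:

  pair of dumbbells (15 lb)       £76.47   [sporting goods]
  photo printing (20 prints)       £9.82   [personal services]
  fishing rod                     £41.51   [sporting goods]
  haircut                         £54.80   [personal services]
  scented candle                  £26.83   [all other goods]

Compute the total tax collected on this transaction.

Pair of dumbbells (15 lb) £76.47: sporting goods → 7% → £5.35
Photo printing (20 prints) £9.82: personal services → 0% → £0.00
Fishing rod £41.51: sporting goods → 7% → £2.91
Haircut £54.80: personal services → 0% → £0.00
Scented candle £26.83: all other goods → 9.5% → £2.55
Total tax = £5.35 + £2.91 + £2.55 = £10.81

£10.81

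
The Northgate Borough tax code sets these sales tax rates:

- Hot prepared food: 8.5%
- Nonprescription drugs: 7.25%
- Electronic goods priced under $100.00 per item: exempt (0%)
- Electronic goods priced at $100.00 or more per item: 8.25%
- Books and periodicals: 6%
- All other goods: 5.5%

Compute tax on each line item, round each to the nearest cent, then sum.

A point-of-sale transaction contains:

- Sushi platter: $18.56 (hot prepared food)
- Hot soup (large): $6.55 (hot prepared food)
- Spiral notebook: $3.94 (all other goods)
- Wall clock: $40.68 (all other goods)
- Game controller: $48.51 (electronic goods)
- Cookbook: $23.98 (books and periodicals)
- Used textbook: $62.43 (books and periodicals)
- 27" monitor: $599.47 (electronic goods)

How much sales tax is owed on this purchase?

Sushi platter $18.56: hot prepared food → 8.5% → $1.58
Hot soup (large) $6.55: hot prepared food → 8.5% → $0.56
Spiral notebook $3.94: all other goods → 5.5% → $0.22
Wall clock $40.68: all other goods → 5.5% → $2.24
Game controller $48.51: electronic goods, under $100.00 → 0% → $0.00
Cookbook $23.98: books and periodicals → 6% → $1.44
Used textbook $62.43: books and periodicals → 6% → $3.75
27" monitor $599.47: electronic goods, $100.00 or more → 8.25% → $49.46
Total tax = $1.58 + $0.56 + $0.22 + $2.24 + $1.44 + $3.75 + $49.46 = $59.25

$59.25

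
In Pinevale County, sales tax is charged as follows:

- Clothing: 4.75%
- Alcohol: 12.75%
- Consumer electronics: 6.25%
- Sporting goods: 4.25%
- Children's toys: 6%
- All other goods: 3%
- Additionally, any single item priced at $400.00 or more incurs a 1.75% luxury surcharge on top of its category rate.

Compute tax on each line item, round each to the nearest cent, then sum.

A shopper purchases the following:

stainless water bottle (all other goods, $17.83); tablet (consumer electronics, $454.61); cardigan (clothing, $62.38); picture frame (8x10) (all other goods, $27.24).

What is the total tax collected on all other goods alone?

Stainless water bottle $17.83: all other goods → 3% → $0.53
Picture frame (8x10) $27.24: all other goods → 3% → $0.82
Tax on all other goods = $0.53 + $0.82 = $1.35

$1.35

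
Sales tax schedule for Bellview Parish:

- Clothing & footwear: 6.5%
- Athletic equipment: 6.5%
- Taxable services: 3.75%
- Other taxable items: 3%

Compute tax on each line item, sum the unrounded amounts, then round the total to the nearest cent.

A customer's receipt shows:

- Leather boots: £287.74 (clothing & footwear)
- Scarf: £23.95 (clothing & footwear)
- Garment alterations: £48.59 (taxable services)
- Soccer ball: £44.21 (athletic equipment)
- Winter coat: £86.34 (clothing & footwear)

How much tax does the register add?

£30.57

Leather boots £287.74: clothing & footwear → 6.5% → £18.7031
Scarf £23.95: clothing & footwear → 6.5% → £1.55675
Garment alterations £48.59: taxable services → 3.75% → £1.822125
Soccer ball £44.21: athletic equipment → 6.5% → £2.87365
Winter coat £86.34: clothing & footwear → 6.5% → £5.6121
Unrounded tax sum = £30.567725 → £30.57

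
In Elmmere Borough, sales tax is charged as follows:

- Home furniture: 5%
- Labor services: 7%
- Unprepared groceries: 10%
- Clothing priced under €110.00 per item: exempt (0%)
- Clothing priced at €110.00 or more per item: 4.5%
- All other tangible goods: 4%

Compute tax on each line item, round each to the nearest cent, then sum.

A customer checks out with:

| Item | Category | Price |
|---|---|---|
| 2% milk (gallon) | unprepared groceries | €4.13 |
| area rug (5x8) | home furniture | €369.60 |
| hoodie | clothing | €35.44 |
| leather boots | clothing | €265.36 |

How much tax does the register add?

2% milk (gallon) €4.13: unprepared groceries → 10% → €0.41
Area rug (5x8) €369.60: home furniture → 5% → €18.48
Hoodie €35.44: clothing, under €110.00 → 0% → €0.00
Leather boots €265.36: clothing, €110.00 or more → 4.5% → €11.94
Total tax = €0.41 + €18.48 + €11.94 = €30.83

€30.83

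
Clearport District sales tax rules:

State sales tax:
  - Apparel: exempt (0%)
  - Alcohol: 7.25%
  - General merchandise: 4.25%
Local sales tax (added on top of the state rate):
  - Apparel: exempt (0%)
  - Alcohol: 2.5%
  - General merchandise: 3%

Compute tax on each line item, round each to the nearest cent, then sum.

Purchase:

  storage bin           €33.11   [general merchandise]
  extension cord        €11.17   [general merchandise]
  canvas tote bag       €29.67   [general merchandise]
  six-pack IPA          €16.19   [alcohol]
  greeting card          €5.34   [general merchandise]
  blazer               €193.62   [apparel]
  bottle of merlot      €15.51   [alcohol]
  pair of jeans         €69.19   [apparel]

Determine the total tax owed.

€8.84

Storage bin €33.11: general merchandise → 4.25% + 3% local = 7.25% → €2.40
Extension cord €11.17: general merchandise → 4.25% + 3% local = 7.25% → €0.81
Canvas tote bag €29.67: general merchandise → 4.25% + 3% local = 7.25% → €2.15
Six-pack IPA €16.19: alcohol → 7.25% + 2.5% local = 9.75% → €1.58
Greeting card €5.34: general merchandise → 4.25% + 3% local = 7.25% → €0.39
Blazer €193.62: apparel → 0% + 0% local = 0% → €0.00
Bottle of merlot €15.51: alcohol → 7.25% + 2.5% local = 9.75% → €1.51
Pair of jeans €69.19: apparel → 0% + 0% local = 0% → €0.00
Total tax = €2.40 + €0.81 + €2.15 + €1.58 + €0.39 + €1.51 = €8.84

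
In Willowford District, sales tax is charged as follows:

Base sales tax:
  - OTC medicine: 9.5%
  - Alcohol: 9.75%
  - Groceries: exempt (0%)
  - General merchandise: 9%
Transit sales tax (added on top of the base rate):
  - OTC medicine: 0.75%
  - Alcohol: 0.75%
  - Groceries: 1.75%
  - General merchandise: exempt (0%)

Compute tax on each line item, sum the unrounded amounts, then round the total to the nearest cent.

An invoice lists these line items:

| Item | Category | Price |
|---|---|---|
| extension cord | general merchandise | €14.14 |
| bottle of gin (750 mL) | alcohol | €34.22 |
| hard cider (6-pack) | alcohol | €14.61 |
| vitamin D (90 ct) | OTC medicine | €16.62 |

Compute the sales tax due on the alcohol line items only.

Bottle of gin (750 mL) €34.22: alcohol → 9.75% + 0.75% transit = 10.5% → €3.5931
Hard cider (6-pack) €14.61: alcohol → 9.75% + 0.75% transit = 10.5% → €1.53405
Tax on alcohol: unrounded sum = €5.12715 → €5.13

€5.13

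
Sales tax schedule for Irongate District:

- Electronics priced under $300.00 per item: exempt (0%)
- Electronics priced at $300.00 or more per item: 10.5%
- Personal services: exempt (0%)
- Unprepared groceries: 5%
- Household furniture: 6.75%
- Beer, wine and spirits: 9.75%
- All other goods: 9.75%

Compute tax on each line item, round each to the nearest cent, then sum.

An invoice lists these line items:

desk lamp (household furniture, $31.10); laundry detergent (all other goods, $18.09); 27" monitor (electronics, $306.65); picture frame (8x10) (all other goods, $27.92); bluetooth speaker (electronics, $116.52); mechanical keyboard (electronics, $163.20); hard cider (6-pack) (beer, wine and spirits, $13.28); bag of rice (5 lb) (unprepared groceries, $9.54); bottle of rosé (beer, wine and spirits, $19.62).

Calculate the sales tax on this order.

$42.46

Desk lamp $31.10: household furniture → 6.75% → $2.10
Laundry detergent $18.09: all other goods → 9.75% → $1.76
27" monitor $306.65: electronics, $300.00 or more → 10.5% → $32.20
Picture frame (8x10) $27.92: all other goods → 9.75% → $2.72
Bluetooth speaker $116.52: electronics, under $300.00 → 0% → $0.00
Mechanical keyboard $163.20: electronics, under $300.00 → 0% → $0.00
Hard cider (6-pack) $13.28: beer, wine and spirits → 9.75% → $1.29
Bag of rice (5 lb) $9.54: unprepared groceries → 5% → $0.48
Bottle of rosé $19.62: beer, wine and spirits → 9.75% → $1.91
Total tax = $2.10 + $1.76 + $32.20 + $2.72 + $1.29 + $0.48 + $1.91 = $42.46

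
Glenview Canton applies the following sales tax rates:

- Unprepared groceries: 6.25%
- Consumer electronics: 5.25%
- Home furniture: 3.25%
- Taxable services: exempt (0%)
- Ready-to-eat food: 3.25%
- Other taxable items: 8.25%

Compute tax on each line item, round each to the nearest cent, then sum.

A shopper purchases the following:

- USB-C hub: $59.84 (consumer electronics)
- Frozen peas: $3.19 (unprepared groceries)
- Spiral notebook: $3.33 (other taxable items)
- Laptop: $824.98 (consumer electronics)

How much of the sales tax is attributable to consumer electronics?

$46.45

USB-C hub $59.84: consumer electronics → 5.25% → $3.14
Laptop $824.98: consumer electronics → 5.25% → $43.31
Tax on consumer electronics = $3.14 + $43.31 = $46.45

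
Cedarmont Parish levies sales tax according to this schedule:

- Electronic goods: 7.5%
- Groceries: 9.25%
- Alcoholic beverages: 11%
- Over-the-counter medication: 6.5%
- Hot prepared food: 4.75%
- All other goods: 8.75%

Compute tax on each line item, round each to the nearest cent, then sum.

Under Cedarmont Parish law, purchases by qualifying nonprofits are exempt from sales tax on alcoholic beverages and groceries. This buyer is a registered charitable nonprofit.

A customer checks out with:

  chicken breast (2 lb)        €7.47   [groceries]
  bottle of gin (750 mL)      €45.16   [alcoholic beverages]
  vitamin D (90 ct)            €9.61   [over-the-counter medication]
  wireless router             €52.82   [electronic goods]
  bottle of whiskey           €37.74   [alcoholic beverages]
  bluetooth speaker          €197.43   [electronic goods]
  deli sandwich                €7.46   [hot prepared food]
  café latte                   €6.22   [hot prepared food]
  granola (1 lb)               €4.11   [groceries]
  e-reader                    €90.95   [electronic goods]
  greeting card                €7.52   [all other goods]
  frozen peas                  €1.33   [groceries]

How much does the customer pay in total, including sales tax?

Chicken breast (2 lb) €7.47: groceries, buyer-exempt → 0% → €0.00
Bottle of gin (750 mL) €45.16: alcoholic beverages, buyer-exempt → 0% → €0.00
Vitamin D (90 ct) €9.61: over-the-counter medication → 6.5% → €0.62
Wireless router €52.82: electronic goods → 7.5% → €3.96
Bottle of whiskey €37.74: alcoholic beverages, buyer-exempt → 0% → €0.00
Bluetooth speaker €197.43: electronic goods → 7.5% → €14.81
Deli sandwich €7.46: hot prepared food → 4.75% → €0.35
Café latte €6.22: hot prepared food → 4.75% → €0.30
Granola (1 lb) €4.11: groceries, buyer-exempt → 0% → €0.00
E-reader €90.95: electronic goods → 7.5% → €6.82
Greeting card €7.52: all other goods → 8.75% → €0.66
Frozen peas €1.33: groceries, buyer-exempt → 0% → €0.00
Subtotal = €467.82; tax = €27.52; total due = €495.34

€495.34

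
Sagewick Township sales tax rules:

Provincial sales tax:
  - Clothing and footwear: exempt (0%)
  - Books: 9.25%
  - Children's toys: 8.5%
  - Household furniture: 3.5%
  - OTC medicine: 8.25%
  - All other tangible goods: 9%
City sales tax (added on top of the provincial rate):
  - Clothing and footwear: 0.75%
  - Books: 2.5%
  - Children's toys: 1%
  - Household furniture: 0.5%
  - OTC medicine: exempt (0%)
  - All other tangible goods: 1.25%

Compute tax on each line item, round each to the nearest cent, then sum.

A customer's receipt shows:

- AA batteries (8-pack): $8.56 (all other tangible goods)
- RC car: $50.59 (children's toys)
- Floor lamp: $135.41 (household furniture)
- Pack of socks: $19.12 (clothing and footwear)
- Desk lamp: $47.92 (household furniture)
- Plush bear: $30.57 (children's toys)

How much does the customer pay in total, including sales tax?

$308.24

AA batteries (8-pack) $8.56: all other tangible goods → 9% + 1.25% city = 10.25% → $0.88
RC car $50.59: children's toys → 8.5% + 1% city = 9.5% → $4.81
Floor lamp $135.41: household furniture → 3.5% + 0.5% city = 4% → $5.42
Pack of socks $19.12: clothing and footwear → 0% + 0.75% city = 0.75% → $0.14
Desk lamp $47.92: household furniture → 3.5% + 0.5% city = 4% → $1.92
Plush bear $30.57: children's toys → 8.5% + 1% city = 9.5% → $2.90
Subtotal = $292.17; tax = $16.07; total due = $308.24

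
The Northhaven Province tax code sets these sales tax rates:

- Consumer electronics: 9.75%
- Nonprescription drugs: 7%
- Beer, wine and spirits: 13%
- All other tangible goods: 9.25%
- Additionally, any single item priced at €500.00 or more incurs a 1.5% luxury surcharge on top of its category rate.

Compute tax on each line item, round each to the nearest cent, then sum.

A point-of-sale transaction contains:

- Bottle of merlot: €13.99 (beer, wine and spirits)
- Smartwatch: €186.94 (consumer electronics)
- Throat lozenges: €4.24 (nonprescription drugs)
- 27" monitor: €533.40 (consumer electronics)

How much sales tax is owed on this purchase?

€80.36

Bottle of merlot €13.99: beer, wine and spirits → 13% → €1.82
Smartwatch €186.94: consumer electronics → 9.75% → €18.23
Throat lozenges €4.24: nonprescription drugs → 7% → €0.30
27" monitor €533.40: consumer electronics → 9.75% + 1.5% surcharge = 11.25% → €60.01
Total tax = €1.82 + €18.23 + €0.30 + €60.01 = €80.36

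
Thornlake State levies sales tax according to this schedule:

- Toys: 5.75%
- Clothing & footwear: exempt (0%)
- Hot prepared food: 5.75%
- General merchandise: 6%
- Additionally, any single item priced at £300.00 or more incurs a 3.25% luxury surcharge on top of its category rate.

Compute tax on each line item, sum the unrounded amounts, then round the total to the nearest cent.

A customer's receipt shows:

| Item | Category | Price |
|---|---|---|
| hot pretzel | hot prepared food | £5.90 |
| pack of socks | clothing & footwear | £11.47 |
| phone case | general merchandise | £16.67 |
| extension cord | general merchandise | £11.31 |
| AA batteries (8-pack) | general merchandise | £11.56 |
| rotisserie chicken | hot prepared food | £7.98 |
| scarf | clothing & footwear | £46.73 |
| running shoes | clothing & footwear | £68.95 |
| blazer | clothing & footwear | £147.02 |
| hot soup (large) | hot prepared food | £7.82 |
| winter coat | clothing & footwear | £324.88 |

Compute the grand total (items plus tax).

£674.47

Hot pretzel £5.90: hot prepared food → 5.75% → £0.33925
Pack of socks £11.47: clothing & footwear → 0% → £0.00
Phone case £16.67: general merchandise → 6% → £1.0002
Extension cord £11.31: general merchandise → 6% → £0.6786
AA batteries (8-pack) £11.56: general merchandise → 6% → £0.6936
Rotisserie chicken £7.98: hot prepared food → 5.75% → £0.45885
Scarf £46.73: clothing & footwear → 0% → £0.00
Running shoes £68.95: clothing & footwear → 0% → £0.00
Blazer £147.02: clothing & footwear → 0% → £0.00
Hot soup (large) £7.82: hot prepared food → 5.75% → £0.44965
Winter coat £324.88: clothing & footwear → 0% + 3.25% surcharge = 3.25% → £10.5586
Subtotal = £660.29; unrounded tax = £14.17875 → £14.18; total due = £674.47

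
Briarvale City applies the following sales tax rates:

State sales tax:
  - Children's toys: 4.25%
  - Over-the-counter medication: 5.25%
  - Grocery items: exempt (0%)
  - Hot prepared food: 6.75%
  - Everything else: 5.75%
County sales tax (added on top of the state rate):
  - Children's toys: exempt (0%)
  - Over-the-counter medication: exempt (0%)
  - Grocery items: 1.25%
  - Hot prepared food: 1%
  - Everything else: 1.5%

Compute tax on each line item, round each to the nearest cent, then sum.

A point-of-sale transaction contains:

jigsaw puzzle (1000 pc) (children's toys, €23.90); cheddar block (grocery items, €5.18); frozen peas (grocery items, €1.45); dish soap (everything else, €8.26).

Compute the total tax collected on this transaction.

€1.70

Jigsaw puzzle (1000 pc) €23.90: children's toys → 4.25% + 0% county = 4.25% → €1.02
Cheddar block €5.18: grocery items → 0% + 1.25% county = 1.25% → €0.06
Frozen peas €1.45: grocery items → 0% + 1.25% county = 1.25% → €0.02
Dish soap €8.26: everything else → 5.75% + 1.5% county = 7.25% → €0.60
Total tax = €1.02 + €0.06 + €0.02 + €0.60 = €1.70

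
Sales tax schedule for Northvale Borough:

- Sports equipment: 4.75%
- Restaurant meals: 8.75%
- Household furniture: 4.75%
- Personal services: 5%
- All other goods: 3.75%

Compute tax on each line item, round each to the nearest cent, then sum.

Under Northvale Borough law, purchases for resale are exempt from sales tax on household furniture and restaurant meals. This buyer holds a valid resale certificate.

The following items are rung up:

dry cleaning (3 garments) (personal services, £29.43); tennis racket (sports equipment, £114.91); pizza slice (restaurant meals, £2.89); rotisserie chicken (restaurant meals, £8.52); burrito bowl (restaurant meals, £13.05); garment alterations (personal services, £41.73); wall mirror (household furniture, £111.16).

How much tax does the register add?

Dry cleaning (3 garments) £29.43: personal services → 5% → £1.47
Tennis racket £114.91: sports equipment → 4.75% → £5.46
Pizza slice £2.89: restaurant meals, buyer-exempt → 0% → £0.00
Rotisserie chicken £8.52: restaurant meals, buyer-exempt → 0% → £0.00
Burrito bowl £13.05: restaurant meals, buyer-exempt → 0% → £0.00
Garment alterations £41.73: personal services → 5% → £2.09
Wall mirror £111.16: household furniture, buyer-exempt → 0% → £0.00
Total tax = £1.47 + £5.46 + £2.09 = £9.02

£9.02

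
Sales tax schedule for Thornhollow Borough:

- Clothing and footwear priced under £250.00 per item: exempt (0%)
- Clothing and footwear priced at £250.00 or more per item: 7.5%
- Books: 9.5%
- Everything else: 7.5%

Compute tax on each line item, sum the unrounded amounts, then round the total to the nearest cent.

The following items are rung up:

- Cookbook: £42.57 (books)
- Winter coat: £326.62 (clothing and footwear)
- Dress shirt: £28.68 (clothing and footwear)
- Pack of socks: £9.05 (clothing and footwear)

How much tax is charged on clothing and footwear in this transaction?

£24.50

Winter coat £326.62: clothing and footwear, £250.00 or more → 7.5% → £24.4965
Dress shirt £28.68: clothing and footwear, under £250.00 → 0% → £0.00
Pack of socks £9.05: clothing and footwear, under £250.00 → 0% → £0.00
Tax on clothing and footwear: unrounded sum = £24.4965 → £24.50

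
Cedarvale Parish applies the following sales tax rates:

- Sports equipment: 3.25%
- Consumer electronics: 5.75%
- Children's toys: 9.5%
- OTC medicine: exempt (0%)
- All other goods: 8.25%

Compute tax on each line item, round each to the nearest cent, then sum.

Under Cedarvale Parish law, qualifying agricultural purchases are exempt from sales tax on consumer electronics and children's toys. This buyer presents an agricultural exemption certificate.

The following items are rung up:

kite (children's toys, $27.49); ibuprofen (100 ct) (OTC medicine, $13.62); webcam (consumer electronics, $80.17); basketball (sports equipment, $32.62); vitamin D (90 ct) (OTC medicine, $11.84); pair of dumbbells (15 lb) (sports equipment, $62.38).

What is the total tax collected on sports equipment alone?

$3.09

Basketball $32.62: sports equipment → 3.25% → $1.06
Pair of dumbbells (15 lb) $62.38: sports equipment → 3.25% → $2.03
Tax on sports equipment = $1.06 + $2.03 = $3.09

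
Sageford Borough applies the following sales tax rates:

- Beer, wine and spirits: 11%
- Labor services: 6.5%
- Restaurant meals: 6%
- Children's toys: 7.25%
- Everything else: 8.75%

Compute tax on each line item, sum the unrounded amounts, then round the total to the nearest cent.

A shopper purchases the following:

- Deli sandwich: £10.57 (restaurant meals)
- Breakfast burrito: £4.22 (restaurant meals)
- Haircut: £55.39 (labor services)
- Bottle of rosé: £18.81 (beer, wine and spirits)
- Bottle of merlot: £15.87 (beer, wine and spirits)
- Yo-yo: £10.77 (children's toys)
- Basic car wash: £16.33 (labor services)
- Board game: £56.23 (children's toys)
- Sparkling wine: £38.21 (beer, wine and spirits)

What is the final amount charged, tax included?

£244.82

Deli sandwich £10.57: restaurant meals → 6% → £0.6342
Breakfast burrito £4.22: restaurant meals → 6% → £0.2532
Haircut £55.39: labor services → 6.5% → £3.60035
Bottle of rosé £18.81: beer, wine and spirits → 11% → £2.0691
Bottle of merlot £15.87: beer, wine and spirits → 11% → £1.7457
Yo-yo £10.77: children's toys → 7.25% → £0.780825
Basic car wash £16.33: labor services → 6.5% → £1.06145
Board game £56.23: children's toys → 7.25% → £4.076675
Sparkling wine £38.21: beer, wine and spirits → 11% → £4.2031
Subtotal = £226.40; unrounded tax = £18.4246 → £18.42; total due = £244.82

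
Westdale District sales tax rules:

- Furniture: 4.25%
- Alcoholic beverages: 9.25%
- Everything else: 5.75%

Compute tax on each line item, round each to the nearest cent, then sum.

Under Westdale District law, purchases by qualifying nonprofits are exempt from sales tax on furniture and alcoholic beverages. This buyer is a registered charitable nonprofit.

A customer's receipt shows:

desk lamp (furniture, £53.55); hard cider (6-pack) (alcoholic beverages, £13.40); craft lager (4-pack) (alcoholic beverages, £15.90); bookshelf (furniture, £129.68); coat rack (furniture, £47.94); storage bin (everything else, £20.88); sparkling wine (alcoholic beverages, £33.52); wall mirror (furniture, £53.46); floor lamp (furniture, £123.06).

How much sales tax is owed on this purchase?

Desk lamp £53.55: furniture, buyer-exempt → 0% → £0.00
Hard cider (6-pack) £13.40: alcoholic beverages, buyer-exempt → 0% → £0.00
Craft lager (4-pack) £15.90: alcoholic beverages, buyer-exempt → 0% → £0.00
Bookshelf £129.68: furniture, buyer-exempt → 0% → £0.00
Coat rack £47.94: furniture, buyer-exempt → 0% → £0.00
Storage bin £20.88: everything else → 5.75% → £1.20
Sparkling wine £33.52: alcoholic beverages, buyer-exempt → 0% → £0.00
Wall mirror £53.46: furniture, buyer-exempt → 0% → £0.00
Floor lamp £123.06: furniture, buyer-exempt → 0% → £0.00
Total tax = £1.20

£1.20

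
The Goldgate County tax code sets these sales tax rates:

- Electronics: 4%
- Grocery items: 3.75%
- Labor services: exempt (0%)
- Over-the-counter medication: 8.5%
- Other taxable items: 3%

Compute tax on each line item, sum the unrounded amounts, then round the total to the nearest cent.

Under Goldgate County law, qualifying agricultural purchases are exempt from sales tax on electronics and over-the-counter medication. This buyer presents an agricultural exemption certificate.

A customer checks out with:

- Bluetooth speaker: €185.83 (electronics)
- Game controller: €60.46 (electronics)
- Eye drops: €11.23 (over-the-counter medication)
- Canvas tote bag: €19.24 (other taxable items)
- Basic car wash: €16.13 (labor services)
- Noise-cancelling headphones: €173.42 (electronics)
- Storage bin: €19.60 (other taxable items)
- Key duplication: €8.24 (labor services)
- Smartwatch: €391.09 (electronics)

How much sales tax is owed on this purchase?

Bluetooth speaker €185.83: electronics, buyer-exempt → 0% → €0.00
Game controller €60.46: electronics, buyer-exempt → 0% → €0.00
Eye drops €11.23: over-the-counter medication, buyer-exempt → 0% → €0.00
Canvas tote bag €19.24: other taxable items → 3% → €0.5772
Basic car wash €16.13: labor services → 0% → €0.00
Noise-cancelling headphones €173.42: electronics, buyer-exempt → 0% → €0.00
Storage bin €19.60: other taxable items → 3% → €0.588
Key duplication €8.24: labor services → 0% → €0.00
Smartwatch €391.09: electronics, buyer-exempt → 0% → €0.00
Unrounded tax sum = €1.1652 → €1.17

€1.17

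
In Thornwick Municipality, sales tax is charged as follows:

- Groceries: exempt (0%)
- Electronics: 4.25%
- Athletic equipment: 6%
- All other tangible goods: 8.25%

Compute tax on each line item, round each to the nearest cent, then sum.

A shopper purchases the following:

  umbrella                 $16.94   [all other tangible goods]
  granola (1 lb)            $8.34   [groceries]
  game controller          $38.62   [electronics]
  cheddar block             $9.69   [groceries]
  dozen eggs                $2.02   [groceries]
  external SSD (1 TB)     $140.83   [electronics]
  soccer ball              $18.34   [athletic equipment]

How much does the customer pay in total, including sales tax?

$244.91

Umbrella $16.94: all other tangible goods → 8.25% → $1.40
Granola (1 lb) $8.34: groceries → 0% → $0.00
Game controller $38.62: electronics → 4.25% → $1.64
Cheddar block $9.69: groceries → 0% → $0.00
Dozen eggs $2.02: groceries → 0% → $0.00
External SSD (1 TB) $140.83: electronics → 4.25% → $5.99
Soccer ball $18.34: athletic equipment → 6% → $1.10
Subtotal = $234.78; tax = $10.13; total due = $244.91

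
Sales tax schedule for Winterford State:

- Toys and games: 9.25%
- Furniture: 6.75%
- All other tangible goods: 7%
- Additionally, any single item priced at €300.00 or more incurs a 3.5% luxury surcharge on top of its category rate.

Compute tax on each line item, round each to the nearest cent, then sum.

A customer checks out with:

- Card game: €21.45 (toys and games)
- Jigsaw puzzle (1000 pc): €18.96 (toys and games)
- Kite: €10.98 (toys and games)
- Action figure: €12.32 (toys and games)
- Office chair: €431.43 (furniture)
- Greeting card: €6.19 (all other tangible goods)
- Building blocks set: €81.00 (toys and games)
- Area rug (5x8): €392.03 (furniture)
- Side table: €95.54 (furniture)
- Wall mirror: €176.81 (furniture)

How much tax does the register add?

€116.59

Card game €21.45: toys and games → 9.25% → €1.98
Jigsaw puzzle (1000 pc) €18.96: toys and games → 9.25% → €1.75
Kite €10.98: toys and games → 9.25% → €1.02
Action figure €12.32: toys and games → 9.25% → €1.14
Office chair €431.43: furniture → 6.75% + 3.5% surcharge = 10.25% → €44.22
Greeting card €6.19: all other tangible goods → 7% → €0.43
Building blocks set €81.00: toys and games → 9.25% → €7.49
Area rug (5x8) €392.03: furniture → 6.75% + 3.5% surcharge = 10.25% → €40.18
Side table €95.54: furniture → 6.75% → €6.45
Wall mirror €176.81: furniture → 6.75% → €11.93
Total tax = €1.98 + €1.75 + €1.02 + €1.14 + €44.22 + €0.43 + €7.49 + €40.18 + €6.45 + €11.93 = €116.59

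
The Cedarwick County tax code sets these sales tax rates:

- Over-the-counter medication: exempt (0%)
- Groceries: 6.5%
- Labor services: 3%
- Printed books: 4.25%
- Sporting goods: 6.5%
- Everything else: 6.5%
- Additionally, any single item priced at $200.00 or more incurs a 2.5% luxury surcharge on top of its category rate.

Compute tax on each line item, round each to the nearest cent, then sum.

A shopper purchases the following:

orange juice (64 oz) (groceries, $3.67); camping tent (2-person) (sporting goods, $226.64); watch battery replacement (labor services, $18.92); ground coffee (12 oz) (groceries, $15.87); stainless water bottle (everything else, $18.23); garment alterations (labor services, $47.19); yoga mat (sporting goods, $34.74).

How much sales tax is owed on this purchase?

Orange juice (64 oz) $3.67: groceries → 6.5% → $0.24
Camping tent (2-person) $226.64: sporting goods → 6.5% + 2.5% surcharge = 9% → $20.40
Watch battery replacement $18.92: labor services → 3% → $0.57
Ground coffee (12 oz) $15.87: groceries → 6.5% → $1.03
Stainless water bottle $18.23: everything else → 6.5% → $1.18
Garment alterations $47.19: labor services → 3% → $1.42
Yoga mat $34.74: sporting goods → 6.5% → $2.26
Total tax = $0.24 + $20.40 + $0.57 + $1.03 + $1.18 + $1.42 + $2.26 = $27.10

$27.10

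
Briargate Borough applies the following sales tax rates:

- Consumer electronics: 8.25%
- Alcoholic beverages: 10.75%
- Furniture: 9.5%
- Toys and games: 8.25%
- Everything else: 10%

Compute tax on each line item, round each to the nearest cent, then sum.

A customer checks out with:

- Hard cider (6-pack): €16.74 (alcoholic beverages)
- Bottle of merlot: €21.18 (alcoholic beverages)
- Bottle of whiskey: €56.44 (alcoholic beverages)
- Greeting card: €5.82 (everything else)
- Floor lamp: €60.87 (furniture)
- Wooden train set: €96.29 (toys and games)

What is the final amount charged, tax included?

€281.79

Hard cider (6-pack) €16.74: alcoholic beverages → 10.75% → €1.80
Bottle of merlot €21.18: alcoholic beverages → 10.75% → €2.28
Bottle of whiskey €56.44: alcoholic beverages → 10.75% → €6.07
Greeting card €5.82: everything else → 10% → €0.58
Floor lamp €60.87: furniture → 9.5% → €5.78
Wooden train set €96.29: toys and games → 8.25% → €7.94
Subtotal = €257.34; tax = €24.45; total due = €281.79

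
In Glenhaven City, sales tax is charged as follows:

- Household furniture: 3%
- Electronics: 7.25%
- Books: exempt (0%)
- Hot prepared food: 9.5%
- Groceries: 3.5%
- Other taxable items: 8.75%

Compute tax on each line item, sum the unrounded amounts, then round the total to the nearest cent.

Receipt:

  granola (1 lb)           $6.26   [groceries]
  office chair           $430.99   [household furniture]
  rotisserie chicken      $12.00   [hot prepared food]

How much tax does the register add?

Granola (1 lb) $6.26: groceries → 3.5% → $0.2191
Office chair $430.99: household furniture → 3% → $12.9297
Rotisserie chicken $12.00: hot prepared food → 9.5% → $1.14
Unrounded tax sum = $14.2888 → $14.29

$14.29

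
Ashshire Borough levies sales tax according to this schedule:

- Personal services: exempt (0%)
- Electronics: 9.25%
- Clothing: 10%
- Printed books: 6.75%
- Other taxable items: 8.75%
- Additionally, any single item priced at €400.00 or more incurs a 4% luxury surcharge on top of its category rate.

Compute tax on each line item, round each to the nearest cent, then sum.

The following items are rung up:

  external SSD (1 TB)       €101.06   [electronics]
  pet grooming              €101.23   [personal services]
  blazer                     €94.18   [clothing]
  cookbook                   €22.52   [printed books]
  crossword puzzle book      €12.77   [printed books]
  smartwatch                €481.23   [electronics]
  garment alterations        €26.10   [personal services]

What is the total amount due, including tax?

€924.00

External SSD (1 TB) €101.06: electronics → 9.25% → €9.35
Pet grooming €101.23: personal services → 0% → €0.00
Blazer €94.18: clothing → 10% → €9.42
Cookbook €22.52: printed books → 6.75% → €1.52
Crossword puzzle book €12.77: printed books → 6.75% → €0.86
Smartwatch €481.23: electronics → 9.25% + 4% surcharge = 13.25% → €63.76
Garment alterations €26.10: personal services → 0% → €0.00
Subtotal = €839.09; tax = €84.91; total due = €924.00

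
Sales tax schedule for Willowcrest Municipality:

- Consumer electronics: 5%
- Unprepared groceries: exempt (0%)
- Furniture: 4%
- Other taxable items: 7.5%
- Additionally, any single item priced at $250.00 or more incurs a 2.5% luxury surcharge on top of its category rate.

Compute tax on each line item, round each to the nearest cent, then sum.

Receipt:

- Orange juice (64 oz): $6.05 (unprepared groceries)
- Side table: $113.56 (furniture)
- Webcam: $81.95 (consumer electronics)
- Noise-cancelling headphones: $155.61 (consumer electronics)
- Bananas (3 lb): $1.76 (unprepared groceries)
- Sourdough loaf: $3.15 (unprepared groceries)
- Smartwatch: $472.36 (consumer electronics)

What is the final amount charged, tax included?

Orange juice (64 oz) $6.05: unprepared groceries → 0% → $0.00
Side table $113.56: furniture → 4% → $4.54
Webcam $81.95: consumer electronics → 5% → $4.10
Noise-cancelling headphones $155.61: consumer electronics → 5% → $7.78
Bananas (3 lb) $1.76: unprepared groceries → 0% → $0.00
Sourdough loaf $3.15: unprepared groceries → 0% → $0.00
Smartwatch $472.36: consumer electronics → 5% + 2.5% surcharge = 7.5% → $35.43
Subtotal = $834.44; tax = $51.85; total due = $886.29

$886.29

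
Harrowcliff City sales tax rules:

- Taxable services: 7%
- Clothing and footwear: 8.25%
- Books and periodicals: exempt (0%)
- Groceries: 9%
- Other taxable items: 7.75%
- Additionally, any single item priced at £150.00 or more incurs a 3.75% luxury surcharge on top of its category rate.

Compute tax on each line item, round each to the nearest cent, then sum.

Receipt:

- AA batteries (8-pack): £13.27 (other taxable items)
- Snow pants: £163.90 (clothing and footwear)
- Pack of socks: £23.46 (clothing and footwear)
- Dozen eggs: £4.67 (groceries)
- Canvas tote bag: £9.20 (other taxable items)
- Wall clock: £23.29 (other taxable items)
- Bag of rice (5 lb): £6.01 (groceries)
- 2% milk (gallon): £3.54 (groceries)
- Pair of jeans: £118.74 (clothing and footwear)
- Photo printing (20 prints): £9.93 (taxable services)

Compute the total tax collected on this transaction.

£36.93

AA batteries (8-pack) £13.27: other taxable items → 7.75% → £1.03
Snow pants £163.90: clothing and footwear → 8.25% + 3.75% surcharge = 12% → £19.67
Pack of socks £23.46: clothing and footwear → 8.25% → £1.94
Dozen eggs £4.67: groceries → 9% → £0.42
Canvas tote bag £9.20: other taxable items → 7.75% → £0.71
Wall clock £23.29: other taxable items → 7.75% → £1.80
Bag of rice (5 lb) £6.01: groceries → 9% → £0.54
2% milk (gallon) £3.54: groceries → 9% → £0.32
Pair of jeans £118.74: clothing and footwear → 8.25% → £9.80
Photo printing (20 prints) £9.93: taxable services → 7% → £0.70
Total tax = £1.03 + £19.67 + £1.94 + £0.42 + £0.71 + £1.80 + £0.54 + £0.32 + £9.80 + £0.70 = £36.93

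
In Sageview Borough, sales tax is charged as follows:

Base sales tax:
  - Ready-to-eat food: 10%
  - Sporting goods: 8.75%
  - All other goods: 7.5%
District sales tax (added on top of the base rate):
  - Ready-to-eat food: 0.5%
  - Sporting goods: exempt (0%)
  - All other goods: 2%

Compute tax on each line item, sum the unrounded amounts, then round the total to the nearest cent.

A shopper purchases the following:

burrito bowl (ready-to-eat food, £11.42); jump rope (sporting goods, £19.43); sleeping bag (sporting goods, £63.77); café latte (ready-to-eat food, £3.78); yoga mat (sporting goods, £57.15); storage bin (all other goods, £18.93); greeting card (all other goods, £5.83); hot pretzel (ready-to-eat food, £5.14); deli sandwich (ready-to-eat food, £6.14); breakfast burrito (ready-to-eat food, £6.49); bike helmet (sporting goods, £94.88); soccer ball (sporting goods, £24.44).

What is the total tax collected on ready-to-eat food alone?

Burrito bowl £11.42: ready-to-eat food → 10% + 0.5% district = 10.5% → £1.1991
Café latte £3.78: ready-to-eat food → 10% + 0.5% district = 10.5% → £0.3969
Hot pretzel £5.14: ready-to-eat food → 10% + 0.5% district = 10.5% → £0.5397
Deli sandwich £6.14: ready-to-eat food → 10% + 0.5% district = 10.5% → £0.6447
Breakfast burrito £6.49: ready-to-eat food → 10% + 0.5% district = 10.5% → £0.68145
Tax on ready-to-eat food: unrounded sum = £3.46185 → £3.46

£3.46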